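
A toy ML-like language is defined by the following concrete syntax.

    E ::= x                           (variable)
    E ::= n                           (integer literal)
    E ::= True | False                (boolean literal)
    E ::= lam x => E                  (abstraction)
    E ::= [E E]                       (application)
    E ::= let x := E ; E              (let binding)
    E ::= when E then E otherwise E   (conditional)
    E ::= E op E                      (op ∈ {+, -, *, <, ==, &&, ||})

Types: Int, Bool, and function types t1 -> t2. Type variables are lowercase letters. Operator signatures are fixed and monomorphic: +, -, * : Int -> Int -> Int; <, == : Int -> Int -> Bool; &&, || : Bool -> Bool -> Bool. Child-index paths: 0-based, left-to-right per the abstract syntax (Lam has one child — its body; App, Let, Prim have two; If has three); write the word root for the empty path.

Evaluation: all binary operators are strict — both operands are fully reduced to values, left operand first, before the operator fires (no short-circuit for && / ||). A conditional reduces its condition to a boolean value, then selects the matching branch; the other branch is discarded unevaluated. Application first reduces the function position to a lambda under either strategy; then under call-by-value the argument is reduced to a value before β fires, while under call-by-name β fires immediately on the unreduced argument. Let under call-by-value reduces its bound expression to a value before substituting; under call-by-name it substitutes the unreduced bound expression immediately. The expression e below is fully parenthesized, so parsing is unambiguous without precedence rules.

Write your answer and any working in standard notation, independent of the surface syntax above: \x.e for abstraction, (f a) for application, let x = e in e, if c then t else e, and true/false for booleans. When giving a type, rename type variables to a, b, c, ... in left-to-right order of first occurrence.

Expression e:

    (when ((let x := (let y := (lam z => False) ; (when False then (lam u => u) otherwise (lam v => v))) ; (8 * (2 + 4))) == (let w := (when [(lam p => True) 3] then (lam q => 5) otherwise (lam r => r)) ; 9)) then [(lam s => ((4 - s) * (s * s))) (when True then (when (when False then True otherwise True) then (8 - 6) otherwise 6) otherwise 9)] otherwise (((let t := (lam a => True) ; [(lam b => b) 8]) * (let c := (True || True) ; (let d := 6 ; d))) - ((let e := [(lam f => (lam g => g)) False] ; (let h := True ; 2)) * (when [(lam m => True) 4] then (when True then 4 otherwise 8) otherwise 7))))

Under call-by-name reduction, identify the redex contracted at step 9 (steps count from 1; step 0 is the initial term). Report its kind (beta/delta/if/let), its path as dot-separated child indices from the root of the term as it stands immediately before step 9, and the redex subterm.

Answer: let at 0.1 : (let c = (true || true) in (let d = 6 in d))

Trace:
step 0: (if ((let x = (let y = (\z.false) in (if false then (\u.u) else (\v.v))) in (8 * (2 + 4))) == (let w = (if ((\p.true) 3) then (\q.5) else (\r.r)) in 9)) then ((\s.((4 - s) * (s * s))) (if true then (if (if false then true else true) then (8 - 6) else 6) else 9)) else (((let t = (\a.true) in ((\b.b) 8)) * (let c = (true || true) in (let d = 6 in d))) - ((let e = ((\f.(\g.g)) false) in (let h = true in 2)) * (if ((\m.true) 4) then (if true then 4 else 8) else 7))))
step 1: [let@0.0] (if ((8 * (2 + 4)) == (let w = (if ((\p.true) 3) then (\q.5) else (\r.r)) in 9)) then ((\s.((4 - s) * (s * s))) (if true then (if (if false then true else true) then (8 - 6) else 6) else 9)) else (((let t = (\a.true) in ((\b.b) 8)) * (let c = (true || true) in (let d = 6 in d))) - ((let e = ((\f.(\g.g)) false) in (let h = true in 2)) * (if ((\m.true) 4) then (if true then 4 else 8) else 7))))
step 2: [delta@0.0.1] (if ((8 * 6) == (let w = (if ((\p.true) 3) then (\q.5) else (\r.r)) in 9)) then ((\s.((4 - s) * (s * s))) (if true then (if (if false then true else true) then (8 - 6) else 6) else 9)) else (((let t = (\a.true) in ((\b.b) 8)) * (let c = (true || true) in (let d = 6 in d))) - ((let e = ((\f.(\g.g)) false) in (let h = true in 2)) * (if ((\m.true) 4) then (if true then 4 else 8) else 7))))
step 3: [delta@0.0] (if (48 == (let w = (if ((\p.true) 3) then (\q.5) else (\r.r)) in 9)) then ((\s.((4 - s) * (s * s))) (if true then (if (if false then true else true) then (8 - 6) else 6) else 9)) else (((let t = (\a.true) in ((\b.b) 8)) * (let c = (true || true) in (let d = 6 in d))) - ((let e = ((\f.(\g.g)) false) in (let h = true in 2)) * (if ((\m.true) 4) then (if true then 4 else 8) else 7))))
step 4: [let@0.1] (if (48 == 9) then ((\s.((4 - s) * (s * s))) (if true then (if (if false then true else true) then (8 - 6) else 6) else 9)) else (((let t = (\a.true) in ((\b.b) 8)) * (let c = (true || true) in (let d = 6 in d))) - ((let e = ((\f.(\g.g)) false) in (let h = true in 2)) * (if ((\m.true) 4) then (if true then 4 else 8) else 7))))
step 5: [delta@0] (if false then ((\s.((4 - s) * (s * s))) (if true then (if (if false then true else true) then (8 - 6) else 6) else 9)) else (((let t = (\a.true) in ((\b.b) 8)) * (let c = (true || true) in (let d = 6 in d))) - ((let e = ((\f.(\g.g)) false) in (let h = true in 2)) * (if ((\m.true) 4) then (if true then 4 else 8) else 7))))
step 6: [if@root] (((let t = (\a.true) in ((\b.b) 8)) * (let c = (true || true) in (let d = 6 in d))) - ((let e = ((\f.(\g.g)) false) in (let h = true in 2)) * (if ((\m.true) 4) then (if true then 4 else 8) else 7)))
step 7: [let@0.0] ((((\b.b) 8) * (let c = (true || true) in (let d = 6 in d))) - ((let e = ((\f.(\g.g)) false) in (let h = true in 2)) * (if ((\m.true) 4) then (if true then 4 else 8) else 7)))
step 8: [beta@0.0] ((8 * (let c = (true || true) in (let d = 6 in d))) - ((let e = ((\f.(\g.g)) false) in (let h = true in 2)) * (if ((\m.true) 4) then (if true then 4 else 8) else 7)))
step 9: [let@0.1] ((8 * (let d = 6 in d)) - ((let e = ((\f.(\g.g)) false) in (let h = true in 2)) * (if ((\m.true) 4) then (if true then 4 else 8) else 7)))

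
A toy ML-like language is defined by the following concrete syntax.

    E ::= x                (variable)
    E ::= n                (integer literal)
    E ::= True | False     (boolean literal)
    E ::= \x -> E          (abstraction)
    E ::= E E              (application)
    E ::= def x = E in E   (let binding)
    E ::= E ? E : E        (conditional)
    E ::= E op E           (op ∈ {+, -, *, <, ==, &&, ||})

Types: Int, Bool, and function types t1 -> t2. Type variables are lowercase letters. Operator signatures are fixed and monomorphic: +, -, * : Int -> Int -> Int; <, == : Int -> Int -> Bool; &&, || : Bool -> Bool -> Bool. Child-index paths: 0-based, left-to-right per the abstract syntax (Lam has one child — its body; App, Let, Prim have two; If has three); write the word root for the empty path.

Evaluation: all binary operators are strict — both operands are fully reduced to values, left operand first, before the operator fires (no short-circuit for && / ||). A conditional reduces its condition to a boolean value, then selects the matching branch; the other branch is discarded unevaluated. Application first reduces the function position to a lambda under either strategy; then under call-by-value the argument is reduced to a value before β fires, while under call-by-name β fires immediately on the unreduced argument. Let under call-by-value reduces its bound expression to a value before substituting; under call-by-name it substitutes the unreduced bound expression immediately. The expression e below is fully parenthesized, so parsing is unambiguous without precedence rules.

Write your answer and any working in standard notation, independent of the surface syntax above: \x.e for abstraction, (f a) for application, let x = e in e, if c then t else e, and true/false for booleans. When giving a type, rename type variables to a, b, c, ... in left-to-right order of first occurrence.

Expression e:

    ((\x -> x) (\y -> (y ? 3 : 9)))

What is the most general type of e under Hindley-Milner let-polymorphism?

Trace:
x : a
\x._ : a -> a
y : b
  unify b ~ Bool
  unify Int ~ Int
\y._ : Bool -> Int
  unify a -> a ~ (Bool -> Int) -> c
  unify a ~ Bool -> Int
  unify Bool -> Int ~ c
_ _ : Bool -> Int

Answer: Bool -> Int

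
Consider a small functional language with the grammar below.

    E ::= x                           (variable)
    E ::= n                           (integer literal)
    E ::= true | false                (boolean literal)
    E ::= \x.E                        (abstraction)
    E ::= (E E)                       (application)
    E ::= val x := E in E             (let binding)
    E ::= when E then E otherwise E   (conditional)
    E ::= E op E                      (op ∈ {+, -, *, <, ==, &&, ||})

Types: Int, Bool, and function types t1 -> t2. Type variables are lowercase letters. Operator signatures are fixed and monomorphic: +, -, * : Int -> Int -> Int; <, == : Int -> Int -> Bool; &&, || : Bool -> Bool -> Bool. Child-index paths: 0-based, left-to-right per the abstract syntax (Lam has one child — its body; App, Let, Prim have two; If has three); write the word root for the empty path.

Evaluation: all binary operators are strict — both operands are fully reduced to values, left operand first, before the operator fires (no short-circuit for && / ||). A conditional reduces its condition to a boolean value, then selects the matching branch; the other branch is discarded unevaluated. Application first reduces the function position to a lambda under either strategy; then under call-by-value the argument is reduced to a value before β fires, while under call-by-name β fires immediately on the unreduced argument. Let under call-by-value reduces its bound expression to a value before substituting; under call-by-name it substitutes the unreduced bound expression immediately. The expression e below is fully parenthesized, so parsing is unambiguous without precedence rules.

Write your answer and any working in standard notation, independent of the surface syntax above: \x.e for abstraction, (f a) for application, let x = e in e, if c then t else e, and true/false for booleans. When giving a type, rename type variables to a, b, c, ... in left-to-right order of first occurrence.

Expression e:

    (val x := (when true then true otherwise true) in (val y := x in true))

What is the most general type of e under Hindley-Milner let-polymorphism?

Answer: Bool

Trace:
  unify Bool ~ Bool
  unify Bool ~ Bool
let x : Bool
x : Bool
let y : Bool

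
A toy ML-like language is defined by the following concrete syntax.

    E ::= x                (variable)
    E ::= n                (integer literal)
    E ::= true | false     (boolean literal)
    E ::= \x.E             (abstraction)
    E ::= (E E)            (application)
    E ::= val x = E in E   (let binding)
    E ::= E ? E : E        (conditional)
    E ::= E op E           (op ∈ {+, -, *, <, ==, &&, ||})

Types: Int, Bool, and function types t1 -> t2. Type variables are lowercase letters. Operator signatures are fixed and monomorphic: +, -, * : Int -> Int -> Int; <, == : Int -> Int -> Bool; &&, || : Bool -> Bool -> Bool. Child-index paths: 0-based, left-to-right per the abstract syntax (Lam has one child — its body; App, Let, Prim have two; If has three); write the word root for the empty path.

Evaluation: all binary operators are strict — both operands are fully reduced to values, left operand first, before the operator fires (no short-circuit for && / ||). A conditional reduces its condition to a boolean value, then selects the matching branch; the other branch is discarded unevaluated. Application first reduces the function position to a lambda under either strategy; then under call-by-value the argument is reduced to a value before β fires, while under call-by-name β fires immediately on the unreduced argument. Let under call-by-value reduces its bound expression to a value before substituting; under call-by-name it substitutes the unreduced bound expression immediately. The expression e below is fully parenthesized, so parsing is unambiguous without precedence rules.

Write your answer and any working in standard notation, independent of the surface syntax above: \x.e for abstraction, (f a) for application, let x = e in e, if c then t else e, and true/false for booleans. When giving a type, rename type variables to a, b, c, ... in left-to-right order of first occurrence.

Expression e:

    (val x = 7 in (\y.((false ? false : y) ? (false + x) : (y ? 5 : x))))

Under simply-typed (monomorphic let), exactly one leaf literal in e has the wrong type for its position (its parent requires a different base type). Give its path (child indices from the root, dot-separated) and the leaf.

Answer: 1.0.1.0 : false

Derivation:
let x : Int
  unify Bool ~ Bool
y : a
  unify Bool ~ a
  unify Bool ~ Bool
  unify Bool ~ Int
  FAIL: mismatch Bool ~ Int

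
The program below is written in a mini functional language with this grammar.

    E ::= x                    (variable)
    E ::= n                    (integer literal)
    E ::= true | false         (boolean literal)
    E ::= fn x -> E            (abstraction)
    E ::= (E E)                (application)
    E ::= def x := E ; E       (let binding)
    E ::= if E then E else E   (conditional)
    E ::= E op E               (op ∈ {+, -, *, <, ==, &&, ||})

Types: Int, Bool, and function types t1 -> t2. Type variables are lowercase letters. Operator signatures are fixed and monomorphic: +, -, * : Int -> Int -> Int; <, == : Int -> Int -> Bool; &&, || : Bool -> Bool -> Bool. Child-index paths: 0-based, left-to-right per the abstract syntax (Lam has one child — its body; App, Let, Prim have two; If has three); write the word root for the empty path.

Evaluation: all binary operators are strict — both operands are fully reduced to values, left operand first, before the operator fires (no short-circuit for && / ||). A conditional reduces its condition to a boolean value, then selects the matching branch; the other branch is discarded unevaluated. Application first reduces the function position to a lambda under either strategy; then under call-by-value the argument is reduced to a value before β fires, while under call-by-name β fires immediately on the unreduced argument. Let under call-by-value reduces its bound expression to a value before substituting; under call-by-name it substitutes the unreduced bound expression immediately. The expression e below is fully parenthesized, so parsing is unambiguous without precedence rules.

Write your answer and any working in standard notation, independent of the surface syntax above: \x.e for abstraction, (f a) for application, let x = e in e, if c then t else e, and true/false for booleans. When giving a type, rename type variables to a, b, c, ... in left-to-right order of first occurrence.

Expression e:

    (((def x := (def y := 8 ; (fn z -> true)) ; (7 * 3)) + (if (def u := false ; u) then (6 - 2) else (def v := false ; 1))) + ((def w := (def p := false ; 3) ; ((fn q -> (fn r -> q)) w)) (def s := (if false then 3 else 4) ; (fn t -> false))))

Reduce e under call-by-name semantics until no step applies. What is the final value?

Derivation:
step 0: (((let x = (let y = 8 in (\z.true)) in (7 * 3)) + (if (let u = false in u) then (6 - 2) else (let v = false in 1))) + ((let w = (let p = false in 3) in ((\q.(\r.q)) w)) (let s = (if false then 3 else 4) in (\t.false))))
step 1: [let@0.0] (((7 * 3) + (if (let u = false in u) then (6 - 2) else (let v = false in 1))) + ((let w = (let p = false in 3) in ((\q.(\r.q)) w)) (let s = (if false then 3 else 4) in (\t.false))))
step 2: [delta@0.0] ((21 + (if (let u = false in u) then (6 - 2) else (let v = false in 1))) + ((let w = (let p = false in 3) in ((\q.(\r.q)) w)) (let s = (if false then 3 else 4) in (\t.false))))
step 3: [let@0.1.0] ((21 + (if false then (6 - 2) else (let v = false in 1))) + ((let w = (let p = false in 3) in ((\q.(\r.q)) w)) (let s = (if false then 3 else 4) in (\t.false))))
step 4: [if@0.1] ((21 + (let v = false in 1)) + ((let w = (let p = false in 3) in ((\q.(\r.q)) w)) (let s = (if false then 3 else 4) in (\t.false))))
step 5: [let@0.1] ((21 + 1) + ((let w = (let p = false in 3) in ((\q.(\r.q)) w)) (let s = (if false then 3 else 4) in (\t.false))))
step 6: [delta@0] (22 + ((let w = (let p = false in 3) in ((\q.(\r.q)) w)) (let s = (if false then 3 else 4) in (\t.false))))
step 7: [let@1.0] (22 + (((\q.(\r.q)) (let p = false in 3)) (let s = (if false then 3 else 4) in (\t.false))))
step 8: [beta@1.0] (22 + ((\r.(let p = false in 3)) (let s = (if false then 3 else 4) in (\t.false))))
step 9: [beta@1] (22 + (let p = false in 3))
step 10: [let@1] (22 + 3)
step 11: [delta@root] 25

Answer: 25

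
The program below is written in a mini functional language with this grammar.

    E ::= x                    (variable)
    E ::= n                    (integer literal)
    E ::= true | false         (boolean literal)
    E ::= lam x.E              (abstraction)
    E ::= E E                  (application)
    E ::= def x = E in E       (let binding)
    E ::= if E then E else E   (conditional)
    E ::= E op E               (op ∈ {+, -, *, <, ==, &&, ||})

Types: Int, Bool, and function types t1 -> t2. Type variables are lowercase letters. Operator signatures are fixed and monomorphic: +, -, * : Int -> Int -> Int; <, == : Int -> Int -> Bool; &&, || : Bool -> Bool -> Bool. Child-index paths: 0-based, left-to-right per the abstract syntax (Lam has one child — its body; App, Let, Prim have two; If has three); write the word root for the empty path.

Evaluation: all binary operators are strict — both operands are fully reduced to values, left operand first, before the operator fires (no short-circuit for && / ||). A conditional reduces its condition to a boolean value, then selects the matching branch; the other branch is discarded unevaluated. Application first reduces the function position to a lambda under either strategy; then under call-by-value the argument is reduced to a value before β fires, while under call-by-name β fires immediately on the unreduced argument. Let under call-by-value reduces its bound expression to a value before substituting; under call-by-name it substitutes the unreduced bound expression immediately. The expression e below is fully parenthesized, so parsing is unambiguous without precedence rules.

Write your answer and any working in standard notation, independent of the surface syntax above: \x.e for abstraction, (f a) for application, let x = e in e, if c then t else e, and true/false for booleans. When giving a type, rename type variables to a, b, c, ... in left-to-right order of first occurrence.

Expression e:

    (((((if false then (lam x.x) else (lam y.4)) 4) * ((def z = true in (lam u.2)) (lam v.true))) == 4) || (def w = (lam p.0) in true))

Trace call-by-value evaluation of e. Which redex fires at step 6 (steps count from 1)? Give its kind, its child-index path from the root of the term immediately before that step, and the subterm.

Trace:
step 0: (((((if false then (\x.x) else (\y.4)) 4) * ((let z = true in (\u.2)) (\v.true))) == 4) || (let w = (\p.0) in true))
step 1: [if@0.0.0.0] (((((\y.4) 4) * ((let z = true in (\u.2)) (\v.true))) == 4) || (let w = (\p.0) in true))
step 2: [beta@0.0.0] (((4 * ((let z = true in (\u.2)) (\v.true))) == 4) || (let w = (\p.0) in true))
step 3: [let@0.0.1.0] (((4 * ((\u.2) (\v.true))) == 4) || (let w = (\p.0) in true))
step 4: [beta@0.0.1] (((4 * 2) == 4) || (let w = (\p.0) in true))
step 5: [delta@0.0] ((8 == 4) || (let w = (\p.0) in true))
step 6: [delta@0] (false || (let w = (\p.0) in true))

Answer: delta at 0 : (8 == 4)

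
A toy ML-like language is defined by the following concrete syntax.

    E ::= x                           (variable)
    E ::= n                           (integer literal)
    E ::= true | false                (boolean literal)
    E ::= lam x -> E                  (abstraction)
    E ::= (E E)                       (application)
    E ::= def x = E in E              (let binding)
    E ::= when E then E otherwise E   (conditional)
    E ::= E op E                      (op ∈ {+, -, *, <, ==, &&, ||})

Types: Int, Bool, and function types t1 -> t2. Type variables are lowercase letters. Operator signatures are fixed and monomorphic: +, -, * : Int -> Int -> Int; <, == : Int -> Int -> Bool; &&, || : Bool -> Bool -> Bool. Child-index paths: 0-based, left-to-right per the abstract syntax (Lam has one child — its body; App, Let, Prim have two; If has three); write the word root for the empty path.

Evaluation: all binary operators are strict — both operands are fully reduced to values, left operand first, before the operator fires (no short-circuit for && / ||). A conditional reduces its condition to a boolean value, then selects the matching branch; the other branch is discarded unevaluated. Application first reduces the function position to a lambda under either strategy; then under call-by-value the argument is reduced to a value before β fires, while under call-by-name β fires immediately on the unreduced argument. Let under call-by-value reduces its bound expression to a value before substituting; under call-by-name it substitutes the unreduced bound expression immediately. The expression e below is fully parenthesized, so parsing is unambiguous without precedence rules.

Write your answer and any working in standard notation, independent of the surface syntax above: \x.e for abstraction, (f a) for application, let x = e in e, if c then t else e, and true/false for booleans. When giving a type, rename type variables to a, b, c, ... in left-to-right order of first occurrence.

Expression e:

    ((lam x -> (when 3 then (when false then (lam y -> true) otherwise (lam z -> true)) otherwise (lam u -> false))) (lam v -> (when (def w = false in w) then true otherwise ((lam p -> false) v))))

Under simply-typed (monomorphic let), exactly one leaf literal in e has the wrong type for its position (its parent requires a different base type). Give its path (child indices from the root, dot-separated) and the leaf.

Answer: 0.0.0 : 3

Working:
  unify Int ~ Bool
  FAIL: mismatch Int ~ Bool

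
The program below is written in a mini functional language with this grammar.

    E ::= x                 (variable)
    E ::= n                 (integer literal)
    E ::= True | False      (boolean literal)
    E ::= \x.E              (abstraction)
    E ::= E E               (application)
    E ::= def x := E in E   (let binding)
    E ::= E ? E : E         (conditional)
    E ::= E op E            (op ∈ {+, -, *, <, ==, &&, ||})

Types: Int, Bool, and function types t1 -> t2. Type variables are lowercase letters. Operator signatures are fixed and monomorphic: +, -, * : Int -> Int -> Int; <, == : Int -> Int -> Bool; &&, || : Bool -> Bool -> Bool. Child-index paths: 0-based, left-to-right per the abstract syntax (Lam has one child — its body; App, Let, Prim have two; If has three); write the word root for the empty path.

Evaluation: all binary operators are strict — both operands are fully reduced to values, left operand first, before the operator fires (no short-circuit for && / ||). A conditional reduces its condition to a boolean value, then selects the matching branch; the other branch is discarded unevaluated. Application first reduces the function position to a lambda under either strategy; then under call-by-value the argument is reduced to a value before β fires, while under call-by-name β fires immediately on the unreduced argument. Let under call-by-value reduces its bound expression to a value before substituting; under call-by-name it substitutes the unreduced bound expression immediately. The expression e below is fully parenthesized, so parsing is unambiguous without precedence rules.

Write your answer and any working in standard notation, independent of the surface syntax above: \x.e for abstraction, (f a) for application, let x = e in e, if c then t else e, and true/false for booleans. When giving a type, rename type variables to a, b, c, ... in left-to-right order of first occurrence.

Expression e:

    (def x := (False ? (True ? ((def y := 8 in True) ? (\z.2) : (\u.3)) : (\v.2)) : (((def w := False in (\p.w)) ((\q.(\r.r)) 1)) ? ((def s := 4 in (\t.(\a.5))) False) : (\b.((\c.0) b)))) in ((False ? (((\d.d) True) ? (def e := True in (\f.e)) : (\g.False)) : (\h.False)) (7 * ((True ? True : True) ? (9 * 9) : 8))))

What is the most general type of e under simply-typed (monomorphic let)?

Answer: Bool

Trace:
  unify Bool ~ Bool
  unify Bool ~ Bool
let y : Int
  unify Bool ~ Bool
\z._ : a -> Int
\u._ : b -> Int
  unify a -> Int ~ b -> Int
  unify a ~ b
  unify Int ~ Int
\v._ : c -> Int
  unify b -> Int ~ c -> Int
  unify b ~ c
  unify Int ~ Int
let w : Bool
w : Bool
\p._ : d -> Bool
r : f
\r._ : f -> f
\q._ : e -> f -> f
  unify e -> f -> f ~ Int -> g
  unify e ~ Int
  unify f -> f ~ g
_ _ : f -> f
  unify d -> Bool ~ (f -> f) -> h
  unify d ~ f -> f
  unify Bool ~ h
_ _ : Bool
  unify Bool ~ Bool
let s : Int
\a._ : j -> Int
\t._ : i -> j -> Int
  unify i -> j -> Int ~ Bool -> k
  unify i ~ Bool
  unify j -> Int ~ k
_ _ : j -> Int
\c._ : m -> Int
b : l
  unify m -> Int ~ l -> n
  unify m ~ l
  unify Int ~ n
_ _ : Int
\b._ : l -> Int
  unify j -> Int ~ l -> Int
  unify j ~ l
  unify Int ~ Int
  unify c -> Int ~ l -> Int
  unify c ~ l
  unify Int ~ Int
let x : l -> Int
  unify Bool ~ Bool
d : o
\d._ : o -> o
  unify o -> o ~ Bool -> p
  unify o ~ Bool
  unify Bool ~ p
_ _ : Bool
  unify Bool ~ Bool
let e : Bool
e : Bool
\f._ : q -> Bool
\g._ : r -> Bool
  unify q -> Bool ~ r -> Bool
  unify q ~ r
  unify Bool ~ Bool
\h._ : s -> Bool
  unify r -> Bool ~ s -> Bool
  unify r ~ s
  unify Bool ~ Bool
  unify Int ~ Int
  unify Bool ~ Bool
  unify Bool ~ Bool
  unify Bool ~ Bool
  unify Int ~ Int
  unify Int ~ Int
  unify Int ~ Int
  unify Int ~ Int
  unify s -> Bool ~ Int -> t
  unify s ~ Int
  unify Bool ~ t
_ _ : Bool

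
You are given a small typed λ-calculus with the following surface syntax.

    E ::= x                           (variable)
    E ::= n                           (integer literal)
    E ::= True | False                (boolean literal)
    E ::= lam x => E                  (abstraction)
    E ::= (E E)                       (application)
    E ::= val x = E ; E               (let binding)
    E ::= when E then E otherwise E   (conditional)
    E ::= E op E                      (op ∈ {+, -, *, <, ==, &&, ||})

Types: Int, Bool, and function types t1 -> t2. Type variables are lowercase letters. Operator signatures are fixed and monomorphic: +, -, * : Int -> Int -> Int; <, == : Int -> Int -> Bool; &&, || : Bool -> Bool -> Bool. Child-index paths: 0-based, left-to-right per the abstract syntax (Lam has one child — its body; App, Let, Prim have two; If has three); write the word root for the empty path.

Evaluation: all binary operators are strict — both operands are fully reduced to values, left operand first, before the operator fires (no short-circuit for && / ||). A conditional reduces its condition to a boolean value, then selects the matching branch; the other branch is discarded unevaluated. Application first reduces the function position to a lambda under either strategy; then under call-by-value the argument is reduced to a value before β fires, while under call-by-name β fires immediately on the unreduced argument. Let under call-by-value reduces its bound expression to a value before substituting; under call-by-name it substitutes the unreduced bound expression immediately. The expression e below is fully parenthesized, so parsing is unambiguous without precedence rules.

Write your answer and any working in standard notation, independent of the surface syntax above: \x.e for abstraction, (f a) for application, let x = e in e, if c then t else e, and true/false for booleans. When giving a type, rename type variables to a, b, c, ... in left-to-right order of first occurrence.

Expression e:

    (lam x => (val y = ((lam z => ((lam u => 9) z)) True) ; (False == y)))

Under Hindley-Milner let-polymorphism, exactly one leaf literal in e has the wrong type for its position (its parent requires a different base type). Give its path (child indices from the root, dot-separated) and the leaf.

Answer: 0.1.0 : false

Derivation:
\u._ : c -> Int
z : b
  unify c -> Int ~ b -> d
  unify c ~ b
  unify Int ~ d
_ _ : Int
\z._ : b -> Int
  unify b -> Int ~ Bool -> e
  unify b ~ Bool
  unify Int ~ e
_ _ : Int
let y : Int
  unify Bool ~ Int
  FAIL: mismatch Bool ~ Int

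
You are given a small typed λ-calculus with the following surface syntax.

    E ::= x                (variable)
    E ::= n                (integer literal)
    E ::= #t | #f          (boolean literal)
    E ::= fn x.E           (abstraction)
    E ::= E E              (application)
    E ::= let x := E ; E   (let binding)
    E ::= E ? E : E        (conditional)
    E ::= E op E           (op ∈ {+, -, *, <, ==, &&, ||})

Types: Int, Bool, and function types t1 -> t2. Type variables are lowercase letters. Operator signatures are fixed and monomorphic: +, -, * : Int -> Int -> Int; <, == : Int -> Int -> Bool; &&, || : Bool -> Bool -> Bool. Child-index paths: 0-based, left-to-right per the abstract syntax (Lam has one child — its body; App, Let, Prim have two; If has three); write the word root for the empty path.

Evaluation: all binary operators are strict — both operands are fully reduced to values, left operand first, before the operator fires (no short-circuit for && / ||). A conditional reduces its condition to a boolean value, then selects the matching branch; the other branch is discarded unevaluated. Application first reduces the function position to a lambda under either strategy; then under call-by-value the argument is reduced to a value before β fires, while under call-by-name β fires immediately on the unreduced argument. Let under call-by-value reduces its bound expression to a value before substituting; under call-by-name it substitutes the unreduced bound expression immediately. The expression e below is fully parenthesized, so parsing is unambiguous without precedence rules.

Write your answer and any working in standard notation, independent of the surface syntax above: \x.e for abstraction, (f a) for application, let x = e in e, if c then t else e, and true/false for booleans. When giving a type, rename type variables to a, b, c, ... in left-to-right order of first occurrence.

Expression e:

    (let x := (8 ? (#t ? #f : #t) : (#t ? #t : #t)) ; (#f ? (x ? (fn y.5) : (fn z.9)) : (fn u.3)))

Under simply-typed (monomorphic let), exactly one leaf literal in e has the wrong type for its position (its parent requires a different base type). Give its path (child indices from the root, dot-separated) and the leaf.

Answer: 0.0 : 8

Working:
  unify Int ~ Bool
  FAIL: mismatch Int ~ Bool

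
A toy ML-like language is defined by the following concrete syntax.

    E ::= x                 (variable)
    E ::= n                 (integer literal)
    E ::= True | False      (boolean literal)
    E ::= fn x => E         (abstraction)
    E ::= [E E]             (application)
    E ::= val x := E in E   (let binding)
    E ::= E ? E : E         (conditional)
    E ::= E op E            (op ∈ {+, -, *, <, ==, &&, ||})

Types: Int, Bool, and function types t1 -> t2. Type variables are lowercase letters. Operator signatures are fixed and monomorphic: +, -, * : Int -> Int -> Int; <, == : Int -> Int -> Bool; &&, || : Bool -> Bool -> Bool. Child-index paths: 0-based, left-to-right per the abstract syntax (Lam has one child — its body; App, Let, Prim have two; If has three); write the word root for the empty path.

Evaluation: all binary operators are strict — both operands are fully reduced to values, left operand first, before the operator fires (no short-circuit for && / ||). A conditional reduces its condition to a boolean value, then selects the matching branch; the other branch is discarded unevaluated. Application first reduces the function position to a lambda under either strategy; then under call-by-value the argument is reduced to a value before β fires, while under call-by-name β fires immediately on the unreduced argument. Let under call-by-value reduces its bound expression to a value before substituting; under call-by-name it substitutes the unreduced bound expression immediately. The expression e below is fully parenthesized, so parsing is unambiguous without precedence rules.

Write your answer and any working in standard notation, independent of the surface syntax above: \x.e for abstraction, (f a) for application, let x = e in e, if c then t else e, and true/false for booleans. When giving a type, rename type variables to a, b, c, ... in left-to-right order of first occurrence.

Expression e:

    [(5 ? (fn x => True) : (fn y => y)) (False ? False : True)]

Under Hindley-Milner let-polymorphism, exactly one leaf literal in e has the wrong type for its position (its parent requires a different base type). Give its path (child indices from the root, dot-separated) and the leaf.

Answer: 0.0 : 5

Working:
  unify Int ~ Bool
  FAIL: mismatch Int ~ Bool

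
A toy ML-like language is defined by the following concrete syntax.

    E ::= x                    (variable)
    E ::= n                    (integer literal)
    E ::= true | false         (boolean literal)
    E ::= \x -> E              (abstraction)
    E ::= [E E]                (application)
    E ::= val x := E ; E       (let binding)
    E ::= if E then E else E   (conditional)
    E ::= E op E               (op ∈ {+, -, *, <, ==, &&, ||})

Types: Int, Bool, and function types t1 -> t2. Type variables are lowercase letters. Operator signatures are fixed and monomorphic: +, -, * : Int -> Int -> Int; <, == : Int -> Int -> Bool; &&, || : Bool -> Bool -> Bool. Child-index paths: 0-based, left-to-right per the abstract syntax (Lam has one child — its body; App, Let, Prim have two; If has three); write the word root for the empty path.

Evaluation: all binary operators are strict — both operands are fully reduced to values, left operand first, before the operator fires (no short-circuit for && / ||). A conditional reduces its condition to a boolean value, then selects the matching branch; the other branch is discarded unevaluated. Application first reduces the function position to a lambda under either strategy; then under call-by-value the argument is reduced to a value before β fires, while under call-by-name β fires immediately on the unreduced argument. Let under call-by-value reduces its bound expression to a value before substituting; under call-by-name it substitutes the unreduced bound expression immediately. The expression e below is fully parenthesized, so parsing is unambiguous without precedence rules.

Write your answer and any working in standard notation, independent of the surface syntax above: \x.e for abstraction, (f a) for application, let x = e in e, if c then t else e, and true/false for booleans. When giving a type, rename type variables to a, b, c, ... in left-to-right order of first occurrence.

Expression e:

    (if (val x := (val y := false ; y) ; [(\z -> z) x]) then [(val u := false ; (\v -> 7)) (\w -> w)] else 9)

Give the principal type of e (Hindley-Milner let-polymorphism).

Answer: Int

Working:
let y : Bool
y : Bool
let x : Bool
z : a
\z._ : a -> a
x : Bool
  unify a -> a ~ Bool -> b
  unify a ~ Bool
  unify Bool ~ b
_ _ : Bool
  unify Bool ~ Bool
let u : Bool
\v._ : c -> Int
w : d
\w._ : d -> d
  unify c -> Int ~ (d -> d) -> e
  unify c ~ d -> d
  unify Int ~ e
_ _ : Int
  unify Int ~ Int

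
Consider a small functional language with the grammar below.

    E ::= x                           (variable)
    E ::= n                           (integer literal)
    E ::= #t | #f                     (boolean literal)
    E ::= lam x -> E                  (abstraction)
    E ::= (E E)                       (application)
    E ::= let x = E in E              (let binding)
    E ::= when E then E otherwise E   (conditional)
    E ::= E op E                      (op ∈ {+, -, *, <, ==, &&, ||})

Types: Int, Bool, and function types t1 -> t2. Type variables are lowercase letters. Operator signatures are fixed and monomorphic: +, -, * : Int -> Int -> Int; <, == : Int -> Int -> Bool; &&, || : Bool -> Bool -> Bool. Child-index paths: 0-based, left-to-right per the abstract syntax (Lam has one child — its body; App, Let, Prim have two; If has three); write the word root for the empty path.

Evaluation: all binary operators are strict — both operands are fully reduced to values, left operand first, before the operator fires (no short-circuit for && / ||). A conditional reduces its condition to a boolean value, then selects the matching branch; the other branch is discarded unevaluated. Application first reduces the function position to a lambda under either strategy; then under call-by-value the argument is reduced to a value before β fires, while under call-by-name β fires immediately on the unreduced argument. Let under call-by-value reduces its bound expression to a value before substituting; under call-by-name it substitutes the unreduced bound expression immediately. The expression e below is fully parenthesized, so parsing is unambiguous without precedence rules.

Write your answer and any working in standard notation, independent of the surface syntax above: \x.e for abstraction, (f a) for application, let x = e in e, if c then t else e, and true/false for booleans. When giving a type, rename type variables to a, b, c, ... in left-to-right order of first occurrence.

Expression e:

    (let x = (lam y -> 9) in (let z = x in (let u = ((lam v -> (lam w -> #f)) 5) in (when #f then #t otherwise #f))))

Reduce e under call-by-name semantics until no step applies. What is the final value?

Working:
step 0: (let x = (\y.9) in (let z = x in (let u = ((\v.(\w.false)) 5) in (if false then true else false))))
step 1: [let@root] (let z = (\y.9) in (let u = ((\v.(\w.false)) 5) in (if false then true else false)))
step 2: [let@root] (let u = ((\v.(\w.false)) 5) in (if false then true else false))
step 3: [let@root] (if false then true else false)
step 4: [if@root] false

Answer: false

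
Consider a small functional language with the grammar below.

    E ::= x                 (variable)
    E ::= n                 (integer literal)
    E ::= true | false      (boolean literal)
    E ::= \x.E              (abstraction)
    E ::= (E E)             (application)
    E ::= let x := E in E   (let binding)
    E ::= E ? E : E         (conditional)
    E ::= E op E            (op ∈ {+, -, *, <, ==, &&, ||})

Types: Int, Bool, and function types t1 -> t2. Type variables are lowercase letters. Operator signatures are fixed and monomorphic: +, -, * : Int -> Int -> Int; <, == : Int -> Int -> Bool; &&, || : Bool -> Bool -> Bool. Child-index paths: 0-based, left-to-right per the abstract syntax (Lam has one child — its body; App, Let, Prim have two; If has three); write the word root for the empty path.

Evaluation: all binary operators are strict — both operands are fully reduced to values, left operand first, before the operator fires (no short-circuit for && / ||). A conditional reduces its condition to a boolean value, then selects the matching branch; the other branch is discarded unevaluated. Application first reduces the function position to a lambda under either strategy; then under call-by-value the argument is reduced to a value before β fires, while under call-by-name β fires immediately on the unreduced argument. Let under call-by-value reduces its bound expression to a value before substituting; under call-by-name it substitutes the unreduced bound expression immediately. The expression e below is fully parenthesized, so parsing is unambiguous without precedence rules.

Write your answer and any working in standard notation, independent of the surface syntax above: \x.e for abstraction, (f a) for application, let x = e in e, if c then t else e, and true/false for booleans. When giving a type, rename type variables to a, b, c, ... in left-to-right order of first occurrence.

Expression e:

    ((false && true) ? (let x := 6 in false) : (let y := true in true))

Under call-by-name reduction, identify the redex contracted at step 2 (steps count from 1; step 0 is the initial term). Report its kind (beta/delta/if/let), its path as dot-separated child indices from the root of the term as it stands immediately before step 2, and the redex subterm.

Answer: if at root : (if false then (let x = 6 in false) else (let y = true in true))

Working:
step 0: (if (false && true) then (let x = 6 in false) else (let y = true in true))
step 1: [delta@0] (if false then (let x = 6 in false) else (let y = true in true))
step 2: [if@root] (let y = true in true)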